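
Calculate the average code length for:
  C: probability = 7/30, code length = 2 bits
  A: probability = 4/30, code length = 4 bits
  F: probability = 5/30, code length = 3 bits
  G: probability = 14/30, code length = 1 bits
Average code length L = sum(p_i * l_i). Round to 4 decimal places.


Weighted contributions p_i * l_i:
  C: (7/30) * 2 = 14/30
  A: (4/30) * 4 = 16/30
  F: (5/30) * 3 = 15/30
  G: (14/30) * 1 = 14/30
Sum = (14 + 16 + 15 + 14)/30 = 59/30

L = 59/30 = 1.9667 bits/symbol


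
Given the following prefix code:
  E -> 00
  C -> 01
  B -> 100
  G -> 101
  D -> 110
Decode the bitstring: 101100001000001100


Decoding step by step:
Bits 101 -> G
Bits 100 -> B
Bits 00 -> E
Bits 100 -> B
Bits 00 -> E
Bits 01 -> C
Bits 100 -> B


Decoded message: GBEBECB


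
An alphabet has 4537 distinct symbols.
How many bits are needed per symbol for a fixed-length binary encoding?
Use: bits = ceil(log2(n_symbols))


log2(4537) = 12.1475
Bracket: 2^12 = 4096 < 4537 <= 2^13 = 8192
So ceil(log2(4537)) = 13

bits = ceil(log2(4537)) = ceil(12.1475) = 13 bits


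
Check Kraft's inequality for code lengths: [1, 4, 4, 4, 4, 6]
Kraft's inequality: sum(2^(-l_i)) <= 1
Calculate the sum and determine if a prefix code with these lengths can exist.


Sum = 2^(-1) + 2^(-4) + 2^(-4) + 2^(-4) + 2^(-4) + 2^(-6)
    = 0.5 + 0.0625 + 0.0625 + 0.0625 + 0.0625 + 0.015625
    = 49/64 = 0.765625
Since 0.765625 <= 1, Kraft's inequality IS satisfied.
A prefix code with these lengths CAN exist.

Kraft sum = 0.765625. Satisfied.


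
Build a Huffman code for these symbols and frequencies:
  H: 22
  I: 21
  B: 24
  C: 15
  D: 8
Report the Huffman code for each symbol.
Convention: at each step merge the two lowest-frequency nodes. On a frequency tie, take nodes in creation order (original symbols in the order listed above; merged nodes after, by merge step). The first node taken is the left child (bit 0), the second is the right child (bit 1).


Huffman tree construction:
Step 1: Merge D(8) + C(15) = 23
Step 2: Merge I(21) + H(22) = 43
Step 3: Merge (D+C)(23) + B(24) = 47
Step 4: Merge (I+H)(43) + ((D+C)+B)(47) = 90
Read each symbol's code off the tree from the root (left child = 0, right child = 1).

Codes:
  H: 01 (length 2)
  I: 00 (length 2)
  B: 11 (length 2)
  C: 101 (length 3)
  D: 100 (length 3)
Average code length: 203/90 = 2.2556 bits/symbol


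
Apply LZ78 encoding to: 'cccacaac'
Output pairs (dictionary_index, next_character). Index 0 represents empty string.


LZ78 encoding steps:
Dictionary: {0: ''}
Step 1: w='' (idx 0), next='c' -> output (0, 'c'), add 'c' as idx 1
Step 2: w='c' (idx 1), next='c' -> output (1, 'c'), add 'cc' as idx 2
Step 3: w='' (idx 0), next='a' -> output (0, 'a'), add 'a' as idx 3
Step 4: w='c' (idx 1), next='a' -> output (1, 'a'), add 'ca' as idx 4
Step 5: w='a' (idx 3), next='c' -> output (3, 'c'), add 'ac' as idx 5


Encoded: [(0, 'c'), (1, 'c'), (0, 'a'), (1, 'a'), (3, 'c')]


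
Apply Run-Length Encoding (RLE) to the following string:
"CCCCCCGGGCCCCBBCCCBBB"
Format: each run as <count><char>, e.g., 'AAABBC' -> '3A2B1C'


Scanning runs left to right:
  i=0: run of 'C' x 6 -> '6C'
  i=6: run of 'G' x 3 -> '3G'
  i=9: run of 'C' x 4 -> '4C'
  i=13: run of 'B' x 2 -> '2B'
  i=15: run of 'C' x 3 -> '3C'
  i=18: run of 'B' x 3 -> '3B'

RLE = 6C3G4C2B3C3B


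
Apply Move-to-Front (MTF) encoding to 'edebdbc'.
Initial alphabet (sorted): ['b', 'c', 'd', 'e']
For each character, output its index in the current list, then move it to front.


MTF encoding:
'e': index 3 in ['b', 'c', 'd', 'e'] -> ['e', 'b', 'c', 'd']
'd': index 3 in ['e', 'b', 'c', 'd'] -> ['d', 'e', 'b', 'c']
'e': index 1 in ['d', 'e', 'b', 'c'] -> ['e', 'd', 'b', 'c']
'b': index 2 in ['e', 'd', 'b', 'c'] -> ['b', 'e', 'd', 'c']
'd': index 2 in ['b', 'e', 'd', 'c'] -> ['d', 'b', 'e', 'c']
'b': index 1 in ['d', 'b', 'e', 'c'] -> ['b', 'd', 'e', 'c']
'c': index 3 in ['b', 'd', 'e', 'c'] -> ['c', 'b', 'd', 'e']


Output: [3, 3, 1, 2, 2, 1, 3]


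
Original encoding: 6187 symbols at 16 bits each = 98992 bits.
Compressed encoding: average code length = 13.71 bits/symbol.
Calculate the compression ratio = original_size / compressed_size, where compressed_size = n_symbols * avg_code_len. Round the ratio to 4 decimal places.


original_size = n_symbols * orig_bits = 6187 * 16 = 98992 bits
compressed_size = n_symbols * avg_code_len = 6187 * 13.71 = 84823.77 bits
ratio = original_size / compressed_size = 98992 / 84823.77 = 1.167

Compression ratio = 1.167


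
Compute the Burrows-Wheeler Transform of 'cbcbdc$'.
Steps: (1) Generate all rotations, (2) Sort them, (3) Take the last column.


Rotations (sorted):
  0: $cbcbdc -> last char: c
  1: bcbdc$c -> last char: c
  2: bdc$cbc -> last char: c
  3: c$cbcbd -> last char: d
  4: cbcbdc$ -> last char: $
  5: cbdc$cb -> last char: b
  6: dc$cbcb -> last char: b


BWT = cccd$bb


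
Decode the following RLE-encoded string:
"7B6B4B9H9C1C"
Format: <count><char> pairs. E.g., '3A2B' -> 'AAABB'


Expanding each <count><char> pair:
  7B -> 'BBBBBBB'
  6B -> 'BBBBBB'
  4B -> 'BBBB'
  9H -> 'HHHHHHHHH'
  9C -> 'CCCCCCCCC'
  1C -> 'C'

Decoded = BBBBBBBBBBBBBBBBBHHHHHHHHHCCCCCCCCCC


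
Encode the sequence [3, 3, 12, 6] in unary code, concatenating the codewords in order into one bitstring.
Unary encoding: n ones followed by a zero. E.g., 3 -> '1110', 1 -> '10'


Encode each number as n ones followed by a terminating 0:
  3 -> 1110 (4 bits)
  3 -> 1110 (4 bits)
  12 -> 1111111111110 (13 bits)
  6 -> 1111110 (7 bits)
Total length = 4 + 4 + 13 + 7 = 28 bits.

Unary([3, 3, 12, 6]) = 1110111011111111111101111110 (28 bits)


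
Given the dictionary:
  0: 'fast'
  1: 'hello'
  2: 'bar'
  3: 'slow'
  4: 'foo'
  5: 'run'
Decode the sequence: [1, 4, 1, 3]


Look up each index in the dictionary:
  1 -> 'hello'
  4 -> 'foo'
  1 -> 'hello'
  3 -> 'slow'

Decoded: "hello foo hello slow"


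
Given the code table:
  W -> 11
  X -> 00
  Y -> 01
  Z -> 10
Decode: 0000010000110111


Decoding:
00 -> X
00 -> X
01 -> Y
00 -> X
00 -> X
11 -> W
01 -> Y
11 -> W


Result: XXYXXWYW


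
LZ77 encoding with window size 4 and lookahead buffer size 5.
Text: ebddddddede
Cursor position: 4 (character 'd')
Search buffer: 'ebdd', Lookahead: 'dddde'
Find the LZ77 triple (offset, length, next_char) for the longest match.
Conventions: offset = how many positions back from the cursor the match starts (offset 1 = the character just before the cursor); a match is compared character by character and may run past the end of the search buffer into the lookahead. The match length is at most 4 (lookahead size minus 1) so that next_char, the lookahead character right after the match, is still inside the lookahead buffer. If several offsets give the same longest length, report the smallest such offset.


Try each offset into the search buffer:
  offset=1 (pos 3, char 'd'): match length 4
  offset=2 (pos 2, char 'd'): match length 4
  offset=3 (pos 1, char 'b'): match length 0
  offset=4 (pos 0, char 'e'): match length 0
Longest match has length 4, found at offsets 1, 2; take the smallest, offset 1.
next_char = character at position 4 + 4 = 8 -> 'e'

Best match: offset=1, length=4 (matching 'dddd' starting at position 3)
LZ77 triple: (1, 4, 'e')


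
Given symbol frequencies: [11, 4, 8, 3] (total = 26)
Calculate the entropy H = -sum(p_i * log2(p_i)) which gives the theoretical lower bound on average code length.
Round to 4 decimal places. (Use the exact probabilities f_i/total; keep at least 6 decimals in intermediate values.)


Per-symbol terms -p_i * log2(p_i) with p_i = f_i/26:
  p = 11/26 = 0.423077: log2(p) = -1.241008, -p*log2(p) = 0.525042
  p = 4/26 = 0.153846: log2(p) = -2.700440, -p*log2(p) = 0.415452
  p = 8/26 = 0.307692: log2(p) = -1.700440, -p*log2(p) = 0.523212
  p = 3/26 = 0.115385: log2(p) = -3.115477, -p*log2(p) = 0.359478
H = 0.525042 + 0.415452 + 0.523212 + 0.359478 = 1.823184

H = 1.8232 bits/symbol


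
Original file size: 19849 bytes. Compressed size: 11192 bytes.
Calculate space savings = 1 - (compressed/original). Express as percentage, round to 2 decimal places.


ratio = compressed/original = 11192/19849 = 0.563857
savings = 1 - ratio = 1 - 0.563857 = 0.436143
as a percentage: 0.436143 * 100 = 43.61%

Space savings = 1 - 11192/19849 = 43.61%


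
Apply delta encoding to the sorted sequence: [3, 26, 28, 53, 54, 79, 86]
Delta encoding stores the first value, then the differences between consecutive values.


First value: 3
Deltas:
  26 - 3 = 23
  28 - 26 = 2
  53 - 28 = 25
  54 - 53 = 1
  79 - 54 = 25
  86 - 79 = 7


Delta encoded: [3, 23, 2, 25, 1, 25, 7]


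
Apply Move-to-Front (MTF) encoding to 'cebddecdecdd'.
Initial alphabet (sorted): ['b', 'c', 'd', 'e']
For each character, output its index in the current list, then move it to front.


MTF encoding:
'c': index 1 in ['b', 'c', 'd', 'e'] -> ['c', 'b', 'd', 'e']
'e': index 3 in ['c', 'b', 'd', 'e'] -> ['e', 'c', 'b', 'd']
'b': index 2 in ['e', 'c', 'b', 'd'] -> ['b', 'e', 'c', 'd']
'd': index 3 in ['b', 'e', 'c', 'd'] -> ['d', 'b', 'e', 'c']
'd': index 0 in ['d', 'b', 'e', 'c'] -> ['d', 'b', 'e', 'c']
'e': index 2 in ['d', 'b', 'e', 'c'] -> ['e', 'd', 'b', 'c']
'c': index 3 in ['e', 'd', 'b', 'c'] -> ['c', 'e', 'd', 'b']
'd': index 2 in ['c', 'e', 'd', 'b'] -> ['d', 'c', 'e', 'b']
'e': index 2 in ['d', 'c', 'e', 'b'] -> ['e', 'd', 'c', 'b']
'c': index 2 in ['e', 'd', 'c', 'b'] -> ['c', 'e', 'd', 'b']
'd': index 2 in ['c', 'e', 'd', 'b'] -> ['d', 'c', 'e', 'b']
'd': index 0 in ['d', 'c', 'e', 'b'] -> ['d', 'c', 'e', 'b']


Output: [1, 3, 2, 3, 0, 2, 3, 2, 2, 2, 2, 0]


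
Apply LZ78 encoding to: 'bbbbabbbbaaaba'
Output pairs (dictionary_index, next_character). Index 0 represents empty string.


LZ78 encoding steps:
Dictionary: {0: ''}
Step 1: w='' (idx 0), next='b' -> output (0, 'b'), add 'b' as idx 1
Step 2: w='b' (idx 1), next='b' -> output (1, 'b'), add 'bb' as idx 2
Step 3: w='b' (idx 1), next='a' -> output (1, 'a'), add 'ba' as idx 3
Step 4: w='bb' (idx 2), next='b' -> output (2, 'b'), add 'bbb' as idx 4
Step 5: w='ba' (idx 3), next='a' -> output (3, 'a'), add 'baa' as idx 5
Step 6: w='' (idx 0), next='a' -> output (0, 'a'), add 'a' as idx 6
Step 7: w='ba' (idx 3), end of input -> output (3, '')


Encoded: [(0, 'b'), (1, 'b'), (1, 'a'), (2, 'b'), (3, 'a'), (0, 'a'), (3, '')]


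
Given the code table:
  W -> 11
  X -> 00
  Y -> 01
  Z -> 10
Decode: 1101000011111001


Decoding:
11 -> W
01 -> Y
00 -> X
00 -> X
11 -> W
11 -> W
10 -> Z
01 -> Y


Result: WYXXWWZY


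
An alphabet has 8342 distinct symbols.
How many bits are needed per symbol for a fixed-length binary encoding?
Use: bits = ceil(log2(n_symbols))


log2(8342) = 13.0262
Bracket: 2^13 = 8192 < 8342 <= 2^14 = 16384
So ceil(log2(8342)) = 14

bits = ceil(log2(8342)) = ceil(13.0262) = 14 bits


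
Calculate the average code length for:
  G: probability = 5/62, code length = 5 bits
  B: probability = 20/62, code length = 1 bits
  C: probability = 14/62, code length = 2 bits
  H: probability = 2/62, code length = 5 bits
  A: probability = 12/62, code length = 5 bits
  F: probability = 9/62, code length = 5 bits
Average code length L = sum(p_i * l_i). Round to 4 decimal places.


Weighted contributions p_i * l_i:
  G: (5/62) * 5 = 25/62
  B: (20/62) * 1 = 20/62
  C: (14/62) * 2 = 28/62
  H: (2/62) * 5 = 10/62
  A: (12/62) * 5 = 60/62
  F: (9/62) * 5 = 45/62
Sum = (25 + 20 + 28 + 10 + 60 + 45)/62 = 188/62

L = 188/62 = 3.0323 bits/symbol


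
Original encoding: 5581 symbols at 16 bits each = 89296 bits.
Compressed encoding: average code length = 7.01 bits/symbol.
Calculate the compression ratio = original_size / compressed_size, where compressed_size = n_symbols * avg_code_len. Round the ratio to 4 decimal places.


original_size = n_symbols * orig_bits = 5581 * 16 = 89296 bits
compressed_size = n_symbols * avg_code_len = 5581 * 7.01 = 39122.81 bits
ratio = original_size / compressed_size = 89296 / 39122.81 = 2.2825

Compression ratio = 2.2825


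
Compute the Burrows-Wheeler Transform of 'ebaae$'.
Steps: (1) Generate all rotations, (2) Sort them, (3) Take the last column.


Rotations (sorted):
  0: $ebaae -> last char: e
  1: aae$eb -> last char: b
  2: ae$eba -> last char: a
  3: baae$e -> last char: e
  4: e$ebaa -> last char: a
  5: ebaae$ -> last char: $


BWT = ebaea$


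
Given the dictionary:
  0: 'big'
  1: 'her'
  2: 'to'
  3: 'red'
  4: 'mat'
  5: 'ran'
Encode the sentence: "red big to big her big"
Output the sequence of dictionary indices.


Look up each word in the dictionary:
  'red' -> 3
  'big' -> 0
  'to' -> 2
  'big' -> 0
  'her' -> 1
  'big' -> 0

Encoded: [3, 0, 2, 0, 1, 0]


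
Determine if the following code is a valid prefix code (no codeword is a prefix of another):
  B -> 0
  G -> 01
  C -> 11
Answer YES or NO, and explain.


Checking each pair (does one codeword prefix another?):
  B='0' vs G='01': prefix -- VIOLATION

NO -- this is NOT a valid prefix code. B (0) is a prefix of G (01).


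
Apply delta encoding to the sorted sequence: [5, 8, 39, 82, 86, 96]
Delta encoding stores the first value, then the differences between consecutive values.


First value: 5
Deltas:
  8 - 5 = 3
  39 - 8 = 31
  82 - 39 = 43
  86 - 82 = 4
  96 - 86 = 10


Delta encoded: [5, 3, 31, 43, 4, 10]


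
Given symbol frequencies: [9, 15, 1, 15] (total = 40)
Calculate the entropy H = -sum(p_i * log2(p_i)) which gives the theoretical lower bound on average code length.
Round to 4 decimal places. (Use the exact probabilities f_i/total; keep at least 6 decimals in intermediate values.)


Per-symbol terms -p_i * log2(p_i) with p_i = f_i/40:
  p = 9/40 = 0.225000: log2(p) = -2.152003, -p*log2(p) = 0.484201
  p = 15/40 = 0.375000: log2(p) = -1.415037, -p*log2(p) = 0.530639
  p = 1/40 = 0.025000: log2(p) = -5.321928, -p*log2(p) = 0.133048
  p = 15/40 = 0.375000: log2(p) = -1.415037, -p*log2(p) = 0.530639
H = 0.484201 + 0.530639 + 0.133048 + 0.530639 = 1.678527

H = 1.6785 bits/symbol


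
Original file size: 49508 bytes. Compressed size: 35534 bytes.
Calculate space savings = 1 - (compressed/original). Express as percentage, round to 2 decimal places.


ratio = compressed/original = 35534/49508 = 0.717743
savings = 1 - ratio = 1 - 0.717743 = 0.282257
as a percentage: 0.282257 * 100 = 28.23%

Space savings = 1 - 35534/49508 = 28.23%


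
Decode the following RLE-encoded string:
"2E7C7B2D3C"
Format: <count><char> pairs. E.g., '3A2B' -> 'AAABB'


Expanding each <count><char> pair:
  2E -> 'EE'
  7C -> 'CCCCCCC'
  7B -> 'BBBBBBB'
  2D -> 'DD'
  3C -> 'CCC'

Decoded = EECCCCCCCBBBBBBBDDCCC


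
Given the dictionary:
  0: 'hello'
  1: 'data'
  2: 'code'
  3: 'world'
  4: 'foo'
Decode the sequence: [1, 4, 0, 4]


Look up each index in the dictionary:
  1 -> 'data'
  4 -> 'foo'
  0 -> 'hello'
  4 -> 'foo'

Decoded: "data foo hello foo"


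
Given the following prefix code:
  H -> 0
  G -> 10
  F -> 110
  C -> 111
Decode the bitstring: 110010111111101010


Decoding step by step:
Bits 110 -> F
Bits 0 -> H
Bits 10 -> G
Bits 111 -> C
Bits 111 -> C
Bits 10 -> G
Bits 10 -> G
Bits 10 -> G


Decoded message: FHGCCGGG


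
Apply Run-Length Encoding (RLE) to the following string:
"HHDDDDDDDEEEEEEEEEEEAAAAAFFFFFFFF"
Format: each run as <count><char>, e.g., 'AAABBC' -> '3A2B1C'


Scanning runs left to right:
  i=0: run of 'H' x 2 -> '2H'
  i=2: run of 'D' x 7 -> '7D'
  i=9: run of 'E' x 11 -> '11E'
  i=20: run of 'A' x 5 -> '5A'
  i=25: run of 'F' x 8 -> '8F'

RLE = 2H7D11E5A8F


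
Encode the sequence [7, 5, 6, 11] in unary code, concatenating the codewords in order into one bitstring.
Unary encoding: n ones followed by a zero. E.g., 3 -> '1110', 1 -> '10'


Encode each number as n ones followed by a terminating 0:
  7 -> 11111110 (8 bits)
  5 -> 111110 (6 bits)
  6 -> 1111110 (7 bits)
  11 -> 111111111110 (12 bits)
Total length = 8 + 6 + 7 + 12 = 33 bits.

Unary([7, 5, 6, 11]) = 111111101111101111110111111111110 (33 bits)


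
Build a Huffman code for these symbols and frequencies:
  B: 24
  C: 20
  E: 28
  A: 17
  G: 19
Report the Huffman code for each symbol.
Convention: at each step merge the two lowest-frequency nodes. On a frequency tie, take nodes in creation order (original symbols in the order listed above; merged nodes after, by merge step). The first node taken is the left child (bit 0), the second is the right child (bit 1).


Huffman tree construction:
Step 1: Merge A(17) + G(19) = 36
Step 2: Merge C(20) + B(24) = 44
Step 3: Merge E(28) + (A+G)(36) = 64
Step 4: Merge (C+B)(44) + (E+(A+G))(64) = 108
Read each symbol's code off the tree from the root (left child = 0, right child = 1).

Codes:
  B: 01 (length 2)
  C: 00 (length 2)
  E: 10 (length 2)
  A: 110 (length 3)
  G: 111 (length 3)
Average code length: 252/108 = 2.3333 bits/symbol


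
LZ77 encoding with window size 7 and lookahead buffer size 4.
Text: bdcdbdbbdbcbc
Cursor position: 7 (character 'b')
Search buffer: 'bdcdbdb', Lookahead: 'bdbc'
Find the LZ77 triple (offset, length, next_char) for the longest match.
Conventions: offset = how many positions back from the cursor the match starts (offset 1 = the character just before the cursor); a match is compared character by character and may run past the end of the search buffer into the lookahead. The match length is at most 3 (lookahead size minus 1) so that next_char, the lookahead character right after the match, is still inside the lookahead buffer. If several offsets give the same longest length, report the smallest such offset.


Try each offset into the search buffer:
  offset=1 (pos 6, char 'b'): match length 1
  offset=2 (pos 5, char 'd'): match length 0
  offset=3 (pos 4, char 'b'): match length 3
  offset=4 (pos 3, char 'd'): match length 0
  offset=5 (pos 2, char 'c'): match length 0
  offset=6 (pos 1, char 'd'): match length 0
  offset=7 (pos 0, char 'b'): match length 2
Longest match has length 3 at offset 3.
next_char = character at position 7 + 3 = 10 -> 'c'

Best match: offset=3, length=3 (matching 'bdb' starting at position 4)
LZ77 triple: (3, 3, 'c')


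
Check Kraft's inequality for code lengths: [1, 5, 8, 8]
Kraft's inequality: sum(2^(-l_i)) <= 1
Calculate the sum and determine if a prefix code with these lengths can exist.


Sum = 2^(-1) + 2^(-5) + 2^(-8) + 2^(-8)
    = 0.5 + 0.03125 + 0.00390625 + 0.00390625
    = 138/256 = 0.5390625
Since 0.5390625 <= 1, Kraft's inequality IS satisfied.
A prefix code with these lengths CAN exist.

Kraft sum = 0.5390625. Satisfied.


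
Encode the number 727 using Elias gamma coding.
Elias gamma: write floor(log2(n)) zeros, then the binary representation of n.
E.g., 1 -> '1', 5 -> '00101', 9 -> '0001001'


num_bits = floor(log2(727)) + 1 = 10
leading_zeros = num_bits - 1 = 9
binary(727) = 1011010111

Elias gamma(727) = '000000000' + '1011010111' = 0000000001011010111 (19 bits)


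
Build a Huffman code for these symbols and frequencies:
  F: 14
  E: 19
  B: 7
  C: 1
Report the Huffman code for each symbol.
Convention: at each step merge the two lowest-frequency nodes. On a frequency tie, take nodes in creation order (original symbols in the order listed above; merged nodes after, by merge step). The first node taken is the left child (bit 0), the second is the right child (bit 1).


Huffman tree construction:
Step 1: Merge C(1) + B(7) = 8
Step 2: Merge (C+B)(8) + F(14) = 22
Step 3: Merge E(19) + ((C+B)+F)(22) = 41
Read each symbol's code off the tree from the root (left child = 0, right child = 1).

Codes:
  F: 11 (length 2)
  E: 0 (length 1)
  B: 101 (length 3)
  C: 100 (length 3)
Average code length: 71/41 = 1.7317 bits/symbol


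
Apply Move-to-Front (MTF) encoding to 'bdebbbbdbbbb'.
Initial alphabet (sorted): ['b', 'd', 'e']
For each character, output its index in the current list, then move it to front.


MTF encoding:
'b': index 0 in ['b', 'd', 'e'] -> ['b', 'd', 'e']
'd': index 1 in ['b', 'd', 'e'] -> ['d', 'b', 'e']
'e': index 2 in ['d', 'b', 'e'] -> ['e', 'd', 'b']
'b': index 2 in ['e', 'd', 'b'] -> ['b', 'e', 'd']
'b': index 0 in ['b', 'e', 'd'] -> ['b', 'e', 'd']
'b': index 0 in ['b', 'e', 'd'] -> ['b', 'e', 'd']
'b': index 0 in ['b', 'e', 'd'] -> ['b', 'e', 'd']
'd': index 2 in ['b', 'e', 'd'] -> ['d', 'b', 'e']
'b': index 1 in ['d', 'b', 'e'] -> ['b', 'd', 'e']
'b': index 0 in ['b', 'd', 'e'] -> ['b', 'd', 'e']
'b': index 0 in ['b', 'd', 'e'] -> ['b', 'd', 'e']
'b': index 0 in ['b', 'd', 'e'] -> ['b', 'd', 'e']


Output: [0, 1, 2, 2, 0, 0, 0, 2, 1, 0, 0, 0]


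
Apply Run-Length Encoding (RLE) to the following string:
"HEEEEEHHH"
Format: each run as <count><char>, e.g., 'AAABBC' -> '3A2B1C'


Scanning runs left to right:
  i=0: run of 'H' x 1 -> '1H'
  i=1: run of 'E' x 5 -> '5E'
  i=6: run of 'H' x 3 -> '3H'

RLE = 1H5E3H


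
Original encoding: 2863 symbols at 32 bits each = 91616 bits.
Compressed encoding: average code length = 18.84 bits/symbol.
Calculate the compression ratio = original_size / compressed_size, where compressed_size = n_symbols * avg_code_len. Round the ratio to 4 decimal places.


original_size = n_symbols * orig_bits = 2863 * 32 = 91616 bits
compressed_size = n_symbols * avg_code_len = 2863 * 18.84 = 53938.92 bits
ratio = original_size / compressed_size = 91616 / 53938.92 = 1.6985

Compression ratio = 1.6985


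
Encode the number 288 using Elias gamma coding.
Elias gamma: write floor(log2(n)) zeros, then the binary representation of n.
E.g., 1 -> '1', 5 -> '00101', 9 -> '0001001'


num_bits = floor(log2(288)) + 1 = 9
leading_zeros = num_bits - 1 = 8
binary(288) = 100100000

Elias gamma(288) = '00000000' + '100100000' = 00000000100100000 (17 bits)


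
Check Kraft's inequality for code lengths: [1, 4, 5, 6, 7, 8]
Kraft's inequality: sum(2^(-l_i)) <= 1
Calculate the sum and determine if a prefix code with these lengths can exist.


Sum = 2^(-1) + 2^(-4) + 2^(-5) + 2^(-6) + 2^(-7) + 2^(-8)
    = 0.5 + 0.0625 + 0.03125 + 0.015625 + 0.0078125 + 0.00390625
    = 159/256 = 0.62109375
Since 0.62109375 <= 1, Kraft's inequality IS satisfied.
A prefix code with these lengths CAN exist.

Kraft sum = 0.62109375. Satisfied.


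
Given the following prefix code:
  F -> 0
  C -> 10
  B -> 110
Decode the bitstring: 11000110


Decoding step by step:
Bits 110 -> B
Bits 0 -> F
Bits 0 -> F
Bits 110 -> B


Decoded message: BFFB


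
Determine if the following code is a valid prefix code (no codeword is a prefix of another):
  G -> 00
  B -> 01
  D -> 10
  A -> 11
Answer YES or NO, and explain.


Checking each pair (does one codeword prefix another?):
  G='00' vs B='01': no prefix
  G='00' vs D='10': no prefix
  G='00' vs A='11': no prefix
  B='01' vs G='00': no prefix
  B='01' vs D='10': no prefix
  B='01' vs A='11': no prefix
  D='10' vs G='00': no prefix
  D='10' vs B='01': no prefix
  D='10' vs A='11': no prefix
  A='11' vs G='00': no prefix
  A='11' vs B='01': no prefix
  A='11' vs D='10': no prefix
No violation found over all pairs.

YES -- this is a valid prefix code. No codeword is a prefix of any other codeword.


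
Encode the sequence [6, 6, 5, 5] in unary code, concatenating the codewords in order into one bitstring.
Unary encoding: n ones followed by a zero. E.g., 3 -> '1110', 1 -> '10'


Encode each number as n ones followed by a terminating 0:
  6 -> 1111110 (7 bits)
  6 -> 1111110 (7 bits)
  5 -> 111110 (6 bits)
  5 -> 111110 (6 bits)
Total length = 7 + 7 + 6 + 6 = 26 bits.

Unary([6, 6, 5, 5]) = 11111101111110111110111110 (26 bits)


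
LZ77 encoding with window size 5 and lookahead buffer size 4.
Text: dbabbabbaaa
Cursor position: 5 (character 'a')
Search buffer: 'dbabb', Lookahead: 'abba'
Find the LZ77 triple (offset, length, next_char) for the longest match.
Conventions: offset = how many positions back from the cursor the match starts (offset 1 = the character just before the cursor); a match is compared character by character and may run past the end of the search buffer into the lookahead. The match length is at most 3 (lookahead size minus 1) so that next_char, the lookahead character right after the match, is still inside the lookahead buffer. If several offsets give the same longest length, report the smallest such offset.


Try each offset into the search buffer:
  offset=1 (pos 4, char 'b'): match length 0
  offset=2 (pos 3, char 'b'): match length 0
  offset=3 (pos 2, char 'a'): match length 3
  offset=4 (pos 1, char 'b'): match length 0
  offset=5 (pos 0, char 'd'): match length 0
Longest match has length 3 at offset 3.
next_char = character at position 5 + 3 = 8 -> 'a'

Best match: offset=3, length=3 (matching 'abb' starting at position 2)
LZ77 triple: (3, 3, 'a')


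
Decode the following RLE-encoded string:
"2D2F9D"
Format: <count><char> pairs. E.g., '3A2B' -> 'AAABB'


Expanding each <count><char> pair:
  2D -> 'DD'
  2F -> 'FF'
  9D -> 'DDDDDDDDD'

Decoded = DDFFDDDDDDDDD


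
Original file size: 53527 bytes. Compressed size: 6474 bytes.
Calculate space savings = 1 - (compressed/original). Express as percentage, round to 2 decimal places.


ratio = compressed/original = 6474/53527 = 0.120948
savings = 1 - ratio = 1 - 0.120948 = 0.879052
as a percentage: 0.879052 * 100 = 87.91%

Space savings = 1 - 6474/53527 = 87.91%


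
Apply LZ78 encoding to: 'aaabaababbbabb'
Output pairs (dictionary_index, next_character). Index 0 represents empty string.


LZ78 encoding steps:
Dictionary: {0: ''}
Step 1: w='' (idx 0), next='a' -> output (0, 'a'), add 'a' as idx 1
Step 2: w='a' (idx 1), next='a' -> output (1, 'a'), add 'aa' as idx 2
Step 3: w='' (idx 0), next='b' -> output (0, 'b'), add 'b' as idx 3
Step 4: w='aa' (idx 2), next='b' -> output (2, 'b'), add 'aab' as idx 4
Step 5: w='a' (idx 1), next='b' -> output (1, 'b'), add 'ab' as idx 5
Step 6: w='b' (idx 3), next='b' -> output (3, 'b'), add 'bb' as idx 6
Step 7: w='ab' (idx 5), next='b' -> output (5, 'b'), add 'abb' as idx 7


Encoded: [(0, 'a'), (1, 'a'), (0, 'b'), (2, 'b'), (1, 'b'), (3, 'b'), (5, 'b')]


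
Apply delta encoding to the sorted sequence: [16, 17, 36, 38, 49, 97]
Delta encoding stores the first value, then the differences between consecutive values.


First value: 16
Deltas:
  17 - 16 = 1
  36 - 17 = 19
  38 - 36 = 2
  49 - 38 = 11
  97 - 49 = 48


Delta encoded: [16, 1, 19, 2, 11, 48]


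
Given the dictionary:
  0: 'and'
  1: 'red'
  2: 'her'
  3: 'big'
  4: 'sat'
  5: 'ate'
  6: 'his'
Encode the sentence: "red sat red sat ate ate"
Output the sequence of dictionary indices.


Look up each word in the dictionary:
  'red' -> 1
  'sat' -> 4
  'red' -> 1
  'sat' -> 4
  'ate' -> 5
  'ate' -> 5

Encoded: [1, 4, 1, 4, 5, 5]


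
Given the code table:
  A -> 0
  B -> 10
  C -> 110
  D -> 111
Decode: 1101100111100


Decoding:
110 -> C
110 -> C
0 -> A
111 -> D
10 -> B
0 -> A


Result: CCADBA


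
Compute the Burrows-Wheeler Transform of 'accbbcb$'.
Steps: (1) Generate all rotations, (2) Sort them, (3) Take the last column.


Rotations (sorted):
  0: $accbbcb -> last char: b
  1: accbbcb$ -> last char: $
  2: b$accbbc -> last char: c
  3: bbcb$acc -> last char: c
  4: bcb$accb -> last char: b
  5: cb$accbb -> last char: b
  6: cbbcb$ac -> last char: c
  7: ccbbcb$a -> last char: a


BWT = b$ccbbca


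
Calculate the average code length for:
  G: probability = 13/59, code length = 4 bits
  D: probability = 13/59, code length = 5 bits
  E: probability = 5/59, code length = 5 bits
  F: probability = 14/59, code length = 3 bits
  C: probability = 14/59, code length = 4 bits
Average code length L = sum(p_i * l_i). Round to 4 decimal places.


Weighted contributions p_i * l_i:
  G: (13/59) * 4 = 52/59
  D: (13/59) * 5 = 65/59
  E: (5/59) * 5 = 25/59
  F: (14/59) * 3 = 42/59
  C: (14/59) * 4 = 56/59
Sum = (52 + 65 + 25 + 42 + 56)/59 = 240/59

L = 240/59 = 4.0678 bits/symbol


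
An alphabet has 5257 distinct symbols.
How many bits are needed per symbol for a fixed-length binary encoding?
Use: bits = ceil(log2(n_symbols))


log2(5257) = 12.36
Bracket: 2^12 = 4096 < 5257 <= 2^13 = 8192
So ceil(log2(5257)) = 13

bits = ceil(log2(5257)) = ceil(12.36) = 13 bits


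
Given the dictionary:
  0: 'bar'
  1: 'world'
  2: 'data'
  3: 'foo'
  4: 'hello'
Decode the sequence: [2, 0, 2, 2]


Look up each index in the dictionary:
  2 -> 'data'
  0 -> 'bar'
  2 -> 'data'
  2 -> 'data'

Decoded: "data bar data data"


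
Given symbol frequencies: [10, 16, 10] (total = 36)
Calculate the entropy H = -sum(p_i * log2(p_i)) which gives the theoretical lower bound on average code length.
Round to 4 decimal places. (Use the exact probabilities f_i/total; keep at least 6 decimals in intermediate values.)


Per-symbol terms -p_i * log2(p_i) with p_i = f_i/36:
  p = 10/36 = 0.277778: log2(p) = -1.847997, -p*log2(p) = 0.513332
  p = 16/36 = 0.444444: log2(p) = -1.169925, -p*log2(p) = 0.519967
  p = 10/36 = 0.277778: log2(p) = -1.847997, -p*log2(p) = 0.513332
H = 0.513332 + 0.519967 + 0.513332 = 1.546631

H = 1.5466 bits/symbol


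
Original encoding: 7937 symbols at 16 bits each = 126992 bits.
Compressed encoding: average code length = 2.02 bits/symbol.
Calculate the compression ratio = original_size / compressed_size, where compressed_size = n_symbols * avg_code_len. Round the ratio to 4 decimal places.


original_size = n_symbols * orig_bits = 7937 * 16 = 126992 bits
compressed_size = n_symbols * avg_code_len = 7937 * 2.02 = 16032.74 bits
ratio = original_size / compressed_size = 126992 / 16032.74 = 7.9208

Compression ratio = 7.9208


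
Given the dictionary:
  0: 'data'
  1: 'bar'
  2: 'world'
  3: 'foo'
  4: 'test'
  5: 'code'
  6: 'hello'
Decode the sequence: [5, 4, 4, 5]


Look up each index in the dictionary:
  5 -> 'code'
  4 -> 'test'
  4 -> 'test'
  5 -> 'code'

Decoded: "code test test code"


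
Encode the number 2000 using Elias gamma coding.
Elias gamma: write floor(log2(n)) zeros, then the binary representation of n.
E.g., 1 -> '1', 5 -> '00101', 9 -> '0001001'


num_bits = floor(log2(2000)) + 1 = 11
leading_zeros = num_bits - 1 = 10
binary(2000) = 11111010000

Elias gamma(2000) = '0000000000' + '11111010000' = 000000000011111010000 (21 bits)


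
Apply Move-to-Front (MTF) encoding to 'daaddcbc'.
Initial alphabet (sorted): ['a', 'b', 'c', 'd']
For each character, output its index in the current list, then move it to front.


MTF encoding:
'd': index 3 in ['a', 'b', 'c', 'd'] -> ['d', 'a', 'b', 'c']
'a': index 1 in ['d', 'a', 'b', 'c'] -> ['a', 'd', 'b', 'c']
'a': index 0 in ['a', 'd', 'b', 'c'] -> ['a', 'd', 'b', 'c']
'd': index 1 in ['a', 'd', 'b', 'c'] -> ['d', 'a', 'b', 'c']
'd': index 0 in ['d', 'a', 'b', 'c'] -> ['d', 'a', 'b', 'c']
'c': index 3 in ['d', 'a', 'b', 'c'] -> ['c', 'd', 'a', 'b']
'b': index 3 in ['c', 'd', 'a', 'b'] -> ['b', 'c', 'd', 'a']
'c': index 1 in ['b', 'c', 'd', 'a'] -> ['c', 'b', 'd', 'a']


Output: [3, 1, 0, 1, 0, 3, 3, 1]


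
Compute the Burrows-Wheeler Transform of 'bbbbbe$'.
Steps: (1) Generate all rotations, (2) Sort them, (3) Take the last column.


Rotations (sorted):
  0: $bbbbbe -> last char: e
  1: bbbbbe$ -> last char: $
  2: bbbbe$b -> last char: b
  3: bbbe$bb -> last char: b
  4: bbe$bbb -> last char: b
  5: be$bbbb -> last char: b
  6: e$bbbbb -> last char: b


BWT = e$bbbbb


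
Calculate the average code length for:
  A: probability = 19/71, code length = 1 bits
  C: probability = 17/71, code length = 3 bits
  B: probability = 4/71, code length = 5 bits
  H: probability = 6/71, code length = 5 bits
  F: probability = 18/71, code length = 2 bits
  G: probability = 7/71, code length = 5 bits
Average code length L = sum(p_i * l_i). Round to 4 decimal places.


Weighted contributions p_i * l_i:
  A: (19/71) * 1 = 19/71
  C: (17/71) * 3 = 51/71
  B: (4/71) * 5 = 20/71
  H: (6/71) * 5 = 30/71
  F: (18/71) * 2 = 36/71
  G: (7/71) * 5 = 35/71
Sum = (19 + 51 + 20 + 30 + 36 + 35)/71 = 191/71

L = 191/71 = 2.6901 bits/symbol


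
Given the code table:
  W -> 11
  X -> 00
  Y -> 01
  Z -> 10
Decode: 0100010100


Decoding:
01 -> Y
00 -> X
01 -> Y
01 -> Y
00 -> X


Result: YXYYX


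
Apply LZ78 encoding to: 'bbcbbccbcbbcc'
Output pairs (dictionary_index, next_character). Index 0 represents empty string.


LZ78 encoding steps:
Dictionary: {0: ''}
Step 1: w='' (idx 0), next='b' -> output (0, 'b'), add 'b' as idx 1
Step 2: w='b' (idx 1), next='c' -> output (1, 'c'), add 'bc' as idx 2
Step 3: w='b' (idx 1), next='b' -> output (1, 'b'), add 'bb' as idx 3
Step 4: w='' (idx 0), next='c' -> output (0, 'c'), add 'c' as idx 4
Step 5: w='c' (idx 4), next='b' -> output (4, 'b'), add 'cb' as idx 5
Step 6: w='cb' (idx 5), next='b' -> output (5, 'b'), add 'cbb' as idx 6
Step 7: w='c' (idx 4), next='c' -> output (4, 'c'), add 'cc' as idx 7


Encoded: [(0, 'b'), (1, 'c'), (1, 'b'), (0, 'c'), (4, 'b'), (5, 'b'), (4, 'c')]


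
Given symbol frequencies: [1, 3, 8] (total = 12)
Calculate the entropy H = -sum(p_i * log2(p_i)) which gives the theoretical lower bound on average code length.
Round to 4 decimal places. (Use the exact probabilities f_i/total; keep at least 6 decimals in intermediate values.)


Per-symbol terms -p_i * log2(p_i) with p_i = f_i/12:
  p = 1/12 = 0.083333: log2(p) = -3.584963, -p*log2(p) = 0.298747
  p = 3/12 = 0.250000: log2(p) = -2.000000, -p*log2(p) = 0.500000
  p = 8/12 = 0.666667: log2(p) = -0.584963, -p*log2(p) = 0.389975
H = 0.298747 + 0.500000 + 0.389975 = 1.188722

H = 1.1887 bits/symbol


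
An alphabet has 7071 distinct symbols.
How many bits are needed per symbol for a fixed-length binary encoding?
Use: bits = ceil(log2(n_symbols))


log2(7071) = 12.7877
Bracket: 2^12 = 4096 < 7071 <= 2^13 = 8192
So ceil(log2(7071)) = 13

bits = ceil(log2(7071)) = ceil(12.7877) = 13 bits


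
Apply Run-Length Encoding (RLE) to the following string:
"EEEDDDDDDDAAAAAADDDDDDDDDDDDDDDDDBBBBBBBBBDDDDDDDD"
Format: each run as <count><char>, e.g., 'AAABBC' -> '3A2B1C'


Scanning runs left to right:
  i=0: run of 'E' x 3 -> '3E'
  i=3: run of 'D' x 7 -> '7D'
  i=10: run of 'A' x 6 -> '6A'
  i=16: run of 'D' x 17 -> '17D'
  i=33: run of 'B' x 9 -> '9B'
  i=42: run of 'D' x 8 -> '8D'

RLE = 3E7D6A17D9B8D


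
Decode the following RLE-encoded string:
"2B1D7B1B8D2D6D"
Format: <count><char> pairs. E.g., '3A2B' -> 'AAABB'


Expanding each <count><char> pair:
  2B -> 'BB'
  1D -> 'D'
  7B -> 'BBBBBBB'
  1B -> 'B'
  8D -> 'DDDDDDDD'
  2D -> 'DD'
  6D -> 'DDDDDD'

Decoded = BBDBBBBBBBBDDDDDDDDDDDDDDDD


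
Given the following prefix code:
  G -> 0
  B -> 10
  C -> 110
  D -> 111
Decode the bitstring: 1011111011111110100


Decoding step by step:
Bits 10 -> B
Bits 111 -> D
Bits 110 -> C
Bits 111 -> D
Bits 111 -> D
Bits 10 -> B
Bits 10 -> B
Bits 0 -> G


Decoded message: BDCDDBBG


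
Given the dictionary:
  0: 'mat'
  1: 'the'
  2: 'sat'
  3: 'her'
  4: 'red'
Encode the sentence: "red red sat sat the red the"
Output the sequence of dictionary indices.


Look up each word in the dictionary:
  'red' -> 4
  'red' -> 4
  'sat' -> 2
  'sat' -> 2
  'the' -> 1
  'red' -> 4
  'the' -> 1

Encoded: [4, 4, 2, 2, 1, 4, 1]


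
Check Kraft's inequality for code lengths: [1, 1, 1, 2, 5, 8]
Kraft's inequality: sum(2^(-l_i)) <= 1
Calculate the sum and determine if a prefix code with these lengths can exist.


Sum = 2^(-1) + 2^(-1) + 2^(-1) + 2^(-2) + 2^(-5) + 2^(-8)
    = 0.5 + 0.5 + 0.5 + 0.25 + 0.03125 + 0.00390625
    = 457/256 = 1.78515625
Since 1.78515625 > 1, Kraft's inequality is NOT satisfied.
A prefix code with these lengths CANNOT exist.

Kraft sum = 1.78515625. Not satisfied.


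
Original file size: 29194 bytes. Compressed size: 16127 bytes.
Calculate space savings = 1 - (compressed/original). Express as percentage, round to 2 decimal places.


ratio = compressed/original = 16127/29194 = 0.552408
savings = 1 - ratio = 1 - 0.552408 = 0.447592
as a percentage: 0.447592 * 100 = 44.76%

Space savings = 1 - 16127/29194 = 44.76%


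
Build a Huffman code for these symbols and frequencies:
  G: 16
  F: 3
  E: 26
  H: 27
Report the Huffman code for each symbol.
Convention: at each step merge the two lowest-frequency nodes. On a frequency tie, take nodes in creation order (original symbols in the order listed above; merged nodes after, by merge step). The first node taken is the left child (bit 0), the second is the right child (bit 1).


Huffman tree construction:
Step 1: Merge F(3) + G(16) = 19
Step 2: Merge (F+G)(19) + E(26) = 45
Step 3: Merge H(27) + ((F+G)+E)(45) = 72
Read each symbol's code off the tree from the root (left child = 0, right child = 1).

Codes:
  G: 101 (length 3)
  F: 100 (length 3)
  E: 11 (length 2)
  H: 0 (length 1)
Average code length: 136/72 = 1.8889 bits/symbol


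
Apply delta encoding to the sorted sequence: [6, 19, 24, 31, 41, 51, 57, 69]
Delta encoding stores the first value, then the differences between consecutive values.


First value: 6
Deltas:
  19 - 6 = 13
  24 - 19 = 5
  31 - 24 = 7
  41 - 31 = 10
  51 - 41 = 10
  57 - 51 = 6
  69 - 57 = 12


Delta encoded: [6, 13, 5, 7, 10, 10, 6, 12]


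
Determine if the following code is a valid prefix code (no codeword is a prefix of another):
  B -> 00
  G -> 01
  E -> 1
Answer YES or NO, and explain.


Checking each pair (does one codeword prefix another?):
  B='00' vs G='01': no prefix
  B='00' vs E='1': no prefix
  G='01' vs B='00': no prefix
  G='01' vs E='1': no prefix
  E='1' vs B='00': no prefix
  E='1' vs G='01': no prefix
No violation found over all pairs.

YES -- this is a valid prefix code. No codeword is a prefix of any other codeword.


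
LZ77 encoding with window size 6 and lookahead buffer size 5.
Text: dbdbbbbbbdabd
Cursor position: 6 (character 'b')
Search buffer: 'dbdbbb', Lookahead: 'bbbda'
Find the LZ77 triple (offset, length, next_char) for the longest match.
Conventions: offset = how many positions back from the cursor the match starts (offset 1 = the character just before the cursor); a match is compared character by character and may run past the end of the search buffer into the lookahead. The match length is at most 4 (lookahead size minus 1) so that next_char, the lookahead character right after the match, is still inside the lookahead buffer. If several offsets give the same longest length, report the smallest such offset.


Try each offset into the search buffer:
  offset=1 (pos 5, char 'b'): match length 3
  offset=2 (pos 4, char 'b'): match length 3
  offset=3 (pos 3, char 'b'): match length 3
  offset=4 (pos 2, char 'd'): match length 0
  offset=5 (pos 1, char 'b'): match length 1
  offset=6 (pos 0, char 'd'): match length 0
Longest match has length 3, found at offsets 1, 2, 3; take the smallest, offset 1.
next_char = character at position 6 + 3 = 9 -> 'd'

Best match: offset=1, length=3 (matching 'bbb' starting at position 5)
LZ77 triple: (1, 3, 'd')


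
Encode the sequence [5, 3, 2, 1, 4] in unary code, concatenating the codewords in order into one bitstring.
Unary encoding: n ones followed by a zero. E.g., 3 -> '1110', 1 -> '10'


Encode each number as n ones followed by a terminating 0:
  5 -> 111110 (6 bits)
  3 -> 1110 (4 bits)
  2 -> 110 (3 bits)
  1 -> 10 (2 bits)
  4 -> 11110 (5 bits)
Total length = 6 + 4 + 3 + 2 + 5 = 20 bits.

Unary([5, 3, 2, 1, 4]) = 11111011101101011110 (20 bits)


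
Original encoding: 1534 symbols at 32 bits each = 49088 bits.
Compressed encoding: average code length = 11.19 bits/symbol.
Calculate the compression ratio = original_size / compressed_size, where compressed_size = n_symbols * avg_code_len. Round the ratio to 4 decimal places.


original_size = n_symbols * orig_bits = 1534 * 32 = 49088 bits
compressed_size = n_symbols * avg_code_len = 1534 * 11.19 = 17165.46 bits
ratio = original_size / compressed_size = 49088 / 17165.46 = 2.8597

Compression ratio = 2.8597


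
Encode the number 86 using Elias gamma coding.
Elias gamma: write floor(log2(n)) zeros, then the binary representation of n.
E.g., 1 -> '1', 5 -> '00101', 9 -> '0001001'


num_bits = floor(log2(86)) + 1 = 7
leading_zeros = num_bits - 1 = 6
binary(86) = 1010110

Elias gamma(86) = '000000' + '1010110' = 0000001010110 (13 bits)


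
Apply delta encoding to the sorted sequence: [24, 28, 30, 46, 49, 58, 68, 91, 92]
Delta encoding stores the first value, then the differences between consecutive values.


First value: 24
Deltas:
  28 - 24 = 4
  30 - 28 = 2
  46 - 30 = 16
  49 - 46 = 3
  58 - 49 = 9
  68 - 58 = 10
  91 - 68 = 23
  92 - 91 = 1


Delta encoded: [24, 4, 2, 16, 3, 9, 10, 23, 1]
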